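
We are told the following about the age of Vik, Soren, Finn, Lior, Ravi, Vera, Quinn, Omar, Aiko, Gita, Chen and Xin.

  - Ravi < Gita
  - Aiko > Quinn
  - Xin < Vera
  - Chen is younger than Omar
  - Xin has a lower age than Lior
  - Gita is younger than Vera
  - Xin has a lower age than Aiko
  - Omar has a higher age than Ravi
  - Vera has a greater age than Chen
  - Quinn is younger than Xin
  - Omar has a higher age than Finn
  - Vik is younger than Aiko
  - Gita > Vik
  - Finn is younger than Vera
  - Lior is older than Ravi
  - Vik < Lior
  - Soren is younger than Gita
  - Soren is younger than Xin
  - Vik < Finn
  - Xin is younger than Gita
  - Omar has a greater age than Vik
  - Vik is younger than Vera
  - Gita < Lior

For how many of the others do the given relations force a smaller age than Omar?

4

The elements the relations force below Omar are Vik, Ravi, Finn, Chen — no chain reaches any other.
That is 4.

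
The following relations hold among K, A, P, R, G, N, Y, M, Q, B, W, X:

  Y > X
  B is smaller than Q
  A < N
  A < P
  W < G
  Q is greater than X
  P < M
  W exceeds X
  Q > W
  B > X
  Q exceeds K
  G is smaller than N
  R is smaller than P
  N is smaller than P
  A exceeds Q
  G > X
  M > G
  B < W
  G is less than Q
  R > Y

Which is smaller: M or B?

B

B < W and W < G give B < G.
With G < Q: B < W < G < Q.
With Q < A: B < W < G < Q < A.
Then A < N extends the chain to N.
With N < P: B < W < G < Q < A < N < P.
With P < M: B < W < G < Q < A < N < P < M.
So B < M; B is the smaller of the two.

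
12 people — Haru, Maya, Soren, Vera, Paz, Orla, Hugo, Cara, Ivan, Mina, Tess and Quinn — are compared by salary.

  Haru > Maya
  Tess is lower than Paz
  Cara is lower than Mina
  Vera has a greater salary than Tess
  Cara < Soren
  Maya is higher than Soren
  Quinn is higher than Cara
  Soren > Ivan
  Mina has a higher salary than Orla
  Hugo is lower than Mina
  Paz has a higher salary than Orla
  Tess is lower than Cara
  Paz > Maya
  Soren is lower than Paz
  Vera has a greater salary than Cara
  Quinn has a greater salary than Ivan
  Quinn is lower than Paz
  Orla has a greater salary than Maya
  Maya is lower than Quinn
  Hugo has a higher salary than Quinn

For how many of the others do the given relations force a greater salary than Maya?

6

The elements the relations force above Maya are Haru, Quinn, Hugo, Orla, Paz, Mina — no chain reaches any other.
That is 6.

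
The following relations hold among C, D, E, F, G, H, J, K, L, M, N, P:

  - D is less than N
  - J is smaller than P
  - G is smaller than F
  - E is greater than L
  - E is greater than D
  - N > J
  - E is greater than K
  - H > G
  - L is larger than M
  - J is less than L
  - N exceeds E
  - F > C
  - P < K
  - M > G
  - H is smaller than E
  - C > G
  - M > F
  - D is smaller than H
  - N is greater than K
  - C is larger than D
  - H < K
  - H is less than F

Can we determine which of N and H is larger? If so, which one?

N

Link the given pairs in sequence: H < F; F < M; M < L; L < E; E < N.
Together: H < F < M < L < E < N.
So N is larger.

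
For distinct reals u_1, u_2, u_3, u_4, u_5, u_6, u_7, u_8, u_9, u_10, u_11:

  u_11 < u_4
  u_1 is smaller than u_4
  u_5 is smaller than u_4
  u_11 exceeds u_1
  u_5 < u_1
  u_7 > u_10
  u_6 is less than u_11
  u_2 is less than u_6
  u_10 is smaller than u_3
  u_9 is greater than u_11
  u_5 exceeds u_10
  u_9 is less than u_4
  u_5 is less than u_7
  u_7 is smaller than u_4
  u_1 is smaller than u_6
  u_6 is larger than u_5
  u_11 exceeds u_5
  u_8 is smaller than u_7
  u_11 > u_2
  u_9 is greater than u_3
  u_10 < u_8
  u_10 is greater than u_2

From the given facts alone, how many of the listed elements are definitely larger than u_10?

Directly above u_10: u_5, u_8, u_3, u_7.
One step further: u_1, u_6, u_11, u_9, u_4 (9 so far).
Nothing else is reachable above u_10; 9 in all.

9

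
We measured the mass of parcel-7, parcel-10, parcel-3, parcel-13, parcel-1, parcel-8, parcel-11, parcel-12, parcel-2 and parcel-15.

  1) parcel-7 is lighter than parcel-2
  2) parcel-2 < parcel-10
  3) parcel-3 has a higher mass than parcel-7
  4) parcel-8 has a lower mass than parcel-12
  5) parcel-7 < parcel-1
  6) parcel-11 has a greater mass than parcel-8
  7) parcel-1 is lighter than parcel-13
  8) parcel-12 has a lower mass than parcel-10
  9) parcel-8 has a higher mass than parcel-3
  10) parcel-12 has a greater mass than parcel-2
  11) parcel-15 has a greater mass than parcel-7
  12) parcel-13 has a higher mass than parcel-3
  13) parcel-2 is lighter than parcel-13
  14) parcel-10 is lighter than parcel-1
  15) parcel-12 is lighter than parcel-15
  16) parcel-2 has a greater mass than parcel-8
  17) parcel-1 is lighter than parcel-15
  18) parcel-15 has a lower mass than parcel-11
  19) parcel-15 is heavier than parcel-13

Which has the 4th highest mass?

Chaining the given pairs: parcel-7 < parcel-3 < parcel-8 < parcel-2 < parcel-12 < parcel-10 < parcel-1 < parcel-13 < parcel-15 < parcel-11.
Counting 4 from the largest end gives parcel-1.

parcel-1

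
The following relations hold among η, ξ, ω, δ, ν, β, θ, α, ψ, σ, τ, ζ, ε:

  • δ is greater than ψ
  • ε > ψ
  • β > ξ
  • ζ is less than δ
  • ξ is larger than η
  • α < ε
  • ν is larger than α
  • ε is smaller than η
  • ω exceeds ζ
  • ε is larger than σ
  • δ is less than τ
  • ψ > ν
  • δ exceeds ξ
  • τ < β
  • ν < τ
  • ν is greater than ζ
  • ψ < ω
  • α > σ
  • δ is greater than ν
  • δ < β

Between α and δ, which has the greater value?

δ

α < ν < ψ < ε < η < ξ < δ, by transitivity through ν, ψ, ε, η, ξ.
So α < δ; δ is the larger of the two.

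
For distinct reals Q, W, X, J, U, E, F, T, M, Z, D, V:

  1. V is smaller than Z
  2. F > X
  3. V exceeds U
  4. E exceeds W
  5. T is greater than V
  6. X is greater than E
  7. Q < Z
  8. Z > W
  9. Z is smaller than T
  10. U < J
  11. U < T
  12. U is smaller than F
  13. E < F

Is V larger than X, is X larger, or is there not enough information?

undetermined

Following every chain through V: above V we get Z, T; below V we get U.
X is not reached, and no chain runs the other way from X to V.
So the given relations leave the order of V and X undetermined.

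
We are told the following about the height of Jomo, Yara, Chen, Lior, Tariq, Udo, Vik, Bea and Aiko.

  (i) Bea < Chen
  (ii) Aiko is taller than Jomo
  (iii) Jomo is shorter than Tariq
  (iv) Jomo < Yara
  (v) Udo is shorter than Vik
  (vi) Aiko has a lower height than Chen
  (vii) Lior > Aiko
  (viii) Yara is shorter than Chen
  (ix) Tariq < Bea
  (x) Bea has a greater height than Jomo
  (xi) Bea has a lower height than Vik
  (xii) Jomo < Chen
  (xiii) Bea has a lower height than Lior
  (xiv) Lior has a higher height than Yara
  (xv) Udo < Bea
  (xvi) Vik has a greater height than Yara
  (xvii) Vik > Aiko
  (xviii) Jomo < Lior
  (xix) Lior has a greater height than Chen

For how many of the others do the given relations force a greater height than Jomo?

7

The elements the relations force above Jomo are Tariq, Aiko, Bea, Yara, Vik, Chen, Lior — no chain reaches any other.
That is 7.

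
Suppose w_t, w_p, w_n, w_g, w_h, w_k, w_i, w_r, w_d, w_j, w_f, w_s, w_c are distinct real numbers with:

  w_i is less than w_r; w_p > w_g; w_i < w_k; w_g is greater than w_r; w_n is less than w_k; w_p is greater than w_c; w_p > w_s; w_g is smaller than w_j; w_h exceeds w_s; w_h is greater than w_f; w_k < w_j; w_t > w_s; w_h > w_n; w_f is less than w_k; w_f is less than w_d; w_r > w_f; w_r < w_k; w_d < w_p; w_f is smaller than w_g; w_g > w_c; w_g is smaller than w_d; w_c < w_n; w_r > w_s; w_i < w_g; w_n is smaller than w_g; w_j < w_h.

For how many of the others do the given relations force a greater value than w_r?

6

From w_r the given relations immediately reach w_g, w_k.
From those, w_d, w_p, w_j — 5 in total.
From those, w_h — 6 in total.
Nothing else is reachable above w_r; 6 in all.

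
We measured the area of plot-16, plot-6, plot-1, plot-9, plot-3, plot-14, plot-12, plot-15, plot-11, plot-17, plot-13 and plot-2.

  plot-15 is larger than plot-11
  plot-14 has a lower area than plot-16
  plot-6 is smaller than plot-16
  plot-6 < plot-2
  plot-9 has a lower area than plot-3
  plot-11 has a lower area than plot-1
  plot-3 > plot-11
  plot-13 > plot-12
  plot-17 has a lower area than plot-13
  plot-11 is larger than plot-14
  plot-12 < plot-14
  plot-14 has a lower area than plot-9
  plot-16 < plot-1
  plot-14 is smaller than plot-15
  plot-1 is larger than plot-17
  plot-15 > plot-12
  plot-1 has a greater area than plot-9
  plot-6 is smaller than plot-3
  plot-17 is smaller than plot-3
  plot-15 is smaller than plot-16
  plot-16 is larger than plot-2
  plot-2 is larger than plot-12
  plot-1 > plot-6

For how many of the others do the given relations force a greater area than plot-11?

4

The elements the relations force above plot-11 are plot-15, plot-16, plot-3, plot-1 — no chain reaches any other.
That is 4.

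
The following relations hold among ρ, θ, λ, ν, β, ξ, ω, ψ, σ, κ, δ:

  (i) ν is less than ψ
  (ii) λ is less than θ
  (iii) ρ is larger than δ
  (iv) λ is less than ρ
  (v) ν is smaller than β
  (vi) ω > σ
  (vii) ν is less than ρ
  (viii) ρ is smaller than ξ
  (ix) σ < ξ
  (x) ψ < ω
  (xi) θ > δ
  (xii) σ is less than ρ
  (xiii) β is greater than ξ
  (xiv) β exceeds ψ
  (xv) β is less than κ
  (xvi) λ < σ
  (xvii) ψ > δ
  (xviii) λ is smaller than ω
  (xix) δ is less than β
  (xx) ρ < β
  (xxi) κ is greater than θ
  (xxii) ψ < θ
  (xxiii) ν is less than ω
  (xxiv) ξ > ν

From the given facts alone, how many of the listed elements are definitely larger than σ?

5

The elements the relations force above σ are ρ, ω, ξ, β, κ — no chain reaches any other.
That is 5.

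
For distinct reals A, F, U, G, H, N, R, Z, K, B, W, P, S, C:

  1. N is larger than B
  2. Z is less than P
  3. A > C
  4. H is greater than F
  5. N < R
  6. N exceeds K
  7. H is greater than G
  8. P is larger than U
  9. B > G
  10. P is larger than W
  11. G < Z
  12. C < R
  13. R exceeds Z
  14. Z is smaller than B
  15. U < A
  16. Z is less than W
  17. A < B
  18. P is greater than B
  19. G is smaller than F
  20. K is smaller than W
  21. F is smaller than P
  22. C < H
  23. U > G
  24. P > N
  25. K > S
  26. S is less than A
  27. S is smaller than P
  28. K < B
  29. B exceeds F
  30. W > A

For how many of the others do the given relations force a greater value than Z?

5

The elements the relations force above Z are B, N, W, R, P — no chain reaches any other.
That is 5.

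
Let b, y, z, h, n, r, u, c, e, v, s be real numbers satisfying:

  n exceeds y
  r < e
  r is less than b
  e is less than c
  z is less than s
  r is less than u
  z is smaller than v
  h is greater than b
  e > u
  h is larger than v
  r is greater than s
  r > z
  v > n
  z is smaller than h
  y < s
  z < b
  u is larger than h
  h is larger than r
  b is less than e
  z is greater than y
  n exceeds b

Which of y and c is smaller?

y

Chaining the given relations: y < z < s < r < b < n < v < h < u < e < c.
So y < c; y is the smaller of the two.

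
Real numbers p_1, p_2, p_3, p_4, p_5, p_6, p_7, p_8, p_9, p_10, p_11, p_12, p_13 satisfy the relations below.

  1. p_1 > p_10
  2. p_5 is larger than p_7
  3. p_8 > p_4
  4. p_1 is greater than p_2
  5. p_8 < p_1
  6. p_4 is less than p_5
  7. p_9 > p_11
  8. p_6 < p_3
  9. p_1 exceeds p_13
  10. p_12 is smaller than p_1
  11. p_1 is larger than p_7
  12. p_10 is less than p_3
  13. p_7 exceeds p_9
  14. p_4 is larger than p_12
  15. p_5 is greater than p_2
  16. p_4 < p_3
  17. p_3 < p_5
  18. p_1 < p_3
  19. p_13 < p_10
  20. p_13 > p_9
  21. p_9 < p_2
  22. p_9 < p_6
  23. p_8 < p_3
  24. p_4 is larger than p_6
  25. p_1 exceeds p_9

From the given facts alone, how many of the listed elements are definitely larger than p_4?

4

Directly above p_4: p_8, p_3, p_5.
One step further: p_1 (4 so far).
Nothing else is reachable above p_4; 4 in all.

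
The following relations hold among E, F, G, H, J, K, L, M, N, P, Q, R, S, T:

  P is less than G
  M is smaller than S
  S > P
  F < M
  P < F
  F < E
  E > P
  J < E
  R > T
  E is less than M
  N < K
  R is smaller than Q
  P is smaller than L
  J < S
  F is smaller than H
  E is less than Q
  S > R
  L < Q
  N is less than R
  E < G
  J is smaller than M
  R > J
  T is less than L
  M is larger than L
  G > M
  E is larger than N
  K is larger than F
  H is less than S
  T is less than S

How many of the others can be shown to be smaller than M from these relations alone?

The elements the relations force below M are J, T, P, F, L, N, E — no chain reaches any other.
That is 7.

7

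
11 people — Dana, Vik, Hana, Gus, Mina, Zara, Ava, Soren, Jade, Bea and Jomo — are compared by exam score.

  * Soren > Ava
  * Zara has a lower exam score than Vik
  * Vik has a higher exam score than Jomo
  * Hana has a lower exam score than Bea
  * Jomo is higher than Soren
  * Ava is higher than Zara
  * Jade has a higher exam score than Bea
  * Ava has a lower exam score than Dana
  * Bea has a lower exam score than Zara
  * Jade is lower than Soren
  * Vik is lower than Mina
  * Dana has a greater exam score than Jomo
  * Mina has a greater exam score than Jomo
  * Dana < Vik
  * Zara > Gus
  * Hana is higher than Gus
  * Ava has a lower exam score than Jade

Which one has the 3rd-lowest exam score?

Piecing the relations together gives one ordering: Gus < Hana < Bea < Zara < Ava < Jade < Soren < Jomo < Dana < Vik < Mina.
Counting 3 from the smallest end gives Bea.

Bea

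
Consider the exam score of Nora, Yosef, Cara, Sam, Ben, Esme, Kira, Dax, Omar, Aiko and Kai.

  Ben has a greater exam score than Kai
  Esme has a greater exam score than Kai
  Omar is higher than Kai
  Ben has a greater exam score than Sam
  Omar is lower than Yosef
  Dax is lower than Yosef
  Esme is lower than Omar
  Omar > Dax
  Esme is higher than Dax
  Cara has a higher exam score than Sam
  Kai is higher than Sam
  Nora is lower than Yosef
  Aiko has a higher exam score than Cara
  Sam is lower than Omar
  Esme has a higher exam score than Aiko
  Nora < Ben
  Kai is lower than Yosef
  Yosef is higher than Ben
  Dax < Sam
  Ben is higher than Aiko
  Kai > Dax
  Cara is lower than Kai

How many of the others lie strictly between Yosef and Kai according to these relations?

The relations place Kai below Yosef. An element lies strictly between them when it is forced above Kai and also forced below Yosef.
Above Kai: {Ben, Esme, Omar}. Below Yosef: {Nora, Dax, Sam, Cara, Aiko, Ben, Esme, Omar}.
Intersection: {Ben, Esme, Omar} — 3.

3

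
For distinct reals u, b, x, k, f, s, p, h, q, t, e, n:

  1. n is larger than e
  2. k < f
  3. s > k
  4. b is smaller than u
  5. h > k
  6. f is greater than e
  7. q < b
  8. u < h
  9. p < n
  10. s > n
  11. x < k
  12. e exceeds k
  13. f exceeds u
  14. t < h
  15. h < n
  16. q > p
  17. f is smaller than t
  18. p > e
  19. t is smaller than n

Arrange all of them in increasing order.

Nothing is placed below x, so it is least; from there x < k; k < e; e < p; p < q; q < b; b < u; u < f; f < t; t < h; h < n; n < s, each given directly.

x < k < e < p < q < b < u < f < t < h < n < s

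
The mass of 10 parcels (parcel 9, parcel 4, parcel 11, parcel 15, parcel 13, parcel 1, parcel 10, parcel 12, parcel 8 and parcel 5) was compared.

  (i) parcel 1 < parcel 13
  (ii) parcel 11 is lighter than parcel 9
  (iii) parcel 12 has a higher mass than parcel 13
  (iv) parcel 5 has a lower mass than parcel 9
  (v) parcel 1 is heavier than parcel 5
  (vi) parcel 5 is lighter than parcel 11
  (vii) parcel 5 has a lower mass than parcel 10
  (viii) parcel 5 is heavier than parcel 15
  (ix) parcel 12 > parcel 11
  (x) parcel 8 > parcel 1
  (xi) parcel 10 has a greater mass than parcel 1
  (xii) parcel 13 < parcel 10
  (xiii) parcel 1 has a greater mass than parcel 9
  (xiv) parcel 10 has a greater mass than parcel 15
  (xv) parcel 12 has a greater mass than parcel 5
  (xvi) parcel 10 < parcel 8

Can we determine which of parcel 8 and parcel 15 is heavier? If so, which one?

parcel 8

Link the given pairs in sequence: parcel 15 < parcel 5; parcel 5 < parcel 11; parcel 11 < parcel 9; parcel 9 < parcel 1; parcel 1 < parcel 13; parcel 13 < parcel 10; parcel 10 < parcel 8.
Chaining these gives parcel 15 < parcel 5 < parcel 11 < parcel 9 < parcel 1 < parcel 13 < parcel 10 < parcel 8.
So parcel 8 is heavier.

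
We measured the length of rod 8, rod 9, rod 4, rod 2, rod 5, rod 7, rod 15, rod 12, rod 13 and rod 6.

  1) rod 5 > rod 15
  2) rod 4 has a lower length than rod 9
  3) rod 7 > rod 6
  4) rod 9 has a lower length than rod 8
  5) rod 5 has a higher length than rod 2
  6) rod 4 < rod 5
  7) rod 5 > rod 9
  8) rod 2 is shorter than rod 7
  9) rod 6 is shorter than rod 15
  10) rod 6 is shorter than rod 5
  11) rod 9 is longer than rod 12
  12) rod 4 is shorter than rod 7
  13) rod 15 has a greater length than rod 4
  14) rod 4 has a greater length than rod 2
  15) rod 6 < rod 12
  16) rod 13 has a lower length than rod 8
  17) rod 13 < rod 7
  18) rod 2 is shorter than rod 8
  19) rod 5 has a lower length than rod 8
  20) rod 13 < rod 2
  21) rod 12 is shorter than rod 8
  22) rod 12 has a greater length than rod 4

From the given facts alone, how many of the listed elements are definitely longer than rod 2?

The elements the relations force above rod 2 are rod 4, rod 12, rod 9, rod 15, rod 5, rod 8, rod 7 — no chain reaches any other.
That is 7.

7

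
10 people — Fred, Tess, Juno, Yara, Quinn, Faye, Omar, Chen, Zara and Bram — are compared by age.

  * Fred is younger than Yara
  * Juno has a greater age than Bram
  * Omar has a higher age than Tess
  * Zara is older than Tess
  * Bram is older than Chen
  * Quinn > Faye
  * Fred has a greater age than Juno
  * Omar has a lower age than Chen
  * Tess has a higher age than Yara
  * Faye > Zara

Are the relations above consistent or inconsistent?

Chaining the given relations yields Omar < Chen < Bram < Juno < Fred < Yara < Tess, so Omar < Tess. But one relation states Tess < Omar. These cannot both hold.

inconsistent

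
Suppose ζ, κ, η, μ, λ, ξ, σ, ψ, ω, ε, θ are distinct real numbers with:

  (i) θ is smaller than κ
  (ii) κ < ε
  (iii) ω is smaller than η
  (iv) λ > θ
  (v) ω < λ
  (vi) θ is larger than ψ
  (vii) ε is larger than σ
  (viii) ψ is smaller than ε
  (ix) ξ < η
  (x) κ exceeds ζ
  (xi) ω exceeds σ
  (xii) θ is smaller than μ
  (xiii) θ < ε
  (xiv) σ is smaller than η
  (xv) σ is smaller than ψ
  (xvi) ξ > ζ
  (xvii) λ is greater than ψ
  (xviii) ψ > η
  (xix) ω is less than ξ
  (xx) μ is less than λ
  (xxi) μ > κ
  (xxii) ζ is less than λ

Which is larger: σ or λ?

The relevant relations are σ < ω; ω < ξ; ξ < η; η < ψ; ψ < θ; θ < κ; κ < μ; μ < λ.
Chaining these gives σ < ω < ξ < η < ψ < θ < κ < μ < λ.
So σ < λ; λ is the larger of the two.

λ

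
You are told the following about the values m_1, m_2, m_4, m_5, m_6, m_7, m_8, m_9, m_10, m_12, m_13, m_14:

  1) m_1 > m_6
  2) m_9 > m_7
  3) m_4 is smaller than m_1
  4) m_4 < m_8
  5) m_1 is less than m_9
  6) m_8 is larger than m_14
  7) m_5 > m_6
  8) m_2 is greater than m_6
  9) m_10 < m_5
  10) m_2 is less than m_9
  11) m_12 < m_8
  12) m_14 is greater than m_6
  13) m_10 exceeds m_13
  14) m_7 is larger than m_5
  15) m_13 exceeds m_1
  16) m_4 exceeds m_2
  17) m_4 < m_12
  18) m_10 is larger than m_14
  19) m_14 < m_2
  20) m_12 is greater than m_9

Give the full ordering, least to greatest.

The consecutive links are each given: m_6 < m_14; m_14 < m_2; m_2 < m_4; m_4 < m_1; m_1 < m_13; m_13 < m_10; m_10 < m_5; m_5 < m_7; m_7 < m_9; m_9 < m_12; m_12 < m_8.

m_6 < m_14 < m_2 < m_4 < m_1 < m_13 < m_10 < m_5 < m_7 < m_9 < m_12 < m_8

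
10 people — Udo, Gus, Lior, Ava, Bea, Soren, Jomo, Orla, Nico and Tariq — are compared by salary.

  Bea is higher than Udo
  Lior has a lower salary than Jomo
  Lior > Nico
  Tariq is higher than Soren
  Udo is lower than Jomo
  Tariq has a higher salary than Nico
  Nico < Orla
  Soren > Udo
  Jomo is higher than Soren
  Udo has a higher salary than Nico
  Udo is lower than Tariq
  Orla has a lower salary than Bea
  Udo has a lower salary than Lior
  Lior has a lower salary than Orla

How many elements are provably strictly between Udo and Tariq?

Chaining upward from Udo reaches: Lior, Soren, Jomo, Orla, Bea.
Chaining downward from Tariq reaches: Nico, Soren.
Strictly between Udo and Tariq are those in both lists: Soren — 1 element.

1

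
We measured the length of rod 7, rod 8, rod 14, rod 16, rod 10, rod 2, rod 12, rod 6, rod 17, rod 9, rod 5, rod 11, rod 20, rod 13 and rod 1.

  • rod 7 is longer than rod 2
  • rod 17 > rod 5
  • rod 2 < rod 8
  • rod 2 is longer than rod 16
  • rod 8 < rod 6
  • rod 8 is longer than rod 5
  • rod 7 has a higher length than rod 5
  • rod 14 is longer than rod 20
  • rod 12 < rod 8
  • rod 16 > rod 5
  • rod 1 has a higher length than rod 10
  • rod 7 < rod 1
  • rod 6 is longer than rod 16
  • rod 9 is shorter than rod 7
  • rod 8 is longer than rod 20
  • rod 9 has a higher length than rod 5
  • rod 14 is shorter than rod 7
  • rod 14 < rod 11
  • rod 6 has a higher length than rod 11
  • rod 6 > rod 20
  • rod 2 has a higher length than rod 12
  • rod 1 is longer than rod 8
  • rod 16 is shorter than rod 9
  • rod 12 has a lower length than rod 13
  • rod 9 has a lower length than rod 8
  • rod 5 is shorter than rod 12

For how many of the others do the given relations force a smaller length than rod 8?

6

From rod 8 the given relations immediately reach rod 5, rod 20, rod 9, rod 12, rod 2.
From those, rod 16 — 6 in total.
Nothing else is reachable below rod 8; 6 in all.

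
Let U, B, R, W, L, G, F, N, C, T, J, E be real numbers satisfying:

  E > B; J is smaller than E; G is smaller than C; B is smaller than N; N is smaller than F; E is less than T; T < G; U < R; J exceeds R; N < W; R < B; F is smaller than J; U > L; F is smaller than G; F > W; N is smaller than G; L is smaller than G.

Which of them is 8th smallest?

J

The consecutive relations fix a unique order: L < U < R < B < N < W < F < J < E < T < G < C.
The 8th smallest is J.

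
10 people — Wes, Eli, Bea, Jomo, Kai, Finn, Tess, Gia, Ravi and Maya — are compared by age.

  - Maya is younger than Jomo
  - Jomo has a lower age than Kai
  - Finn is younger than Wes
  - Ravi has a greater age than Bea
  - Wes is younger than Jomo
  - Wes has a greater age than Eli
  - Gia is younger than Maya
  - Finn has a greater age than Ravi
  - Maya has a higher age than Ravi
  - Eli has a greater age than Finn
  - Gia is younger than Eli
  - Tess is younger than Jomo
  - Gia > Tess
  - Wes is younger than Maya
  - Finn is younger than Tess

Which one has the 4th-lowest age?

Tess

The consecutive relations fix a unique order: Bea < Ravi < Finn < Tess < Gia < Eli < Wes < Maya < Jomo < Kai.
The 4th smallest is Tess.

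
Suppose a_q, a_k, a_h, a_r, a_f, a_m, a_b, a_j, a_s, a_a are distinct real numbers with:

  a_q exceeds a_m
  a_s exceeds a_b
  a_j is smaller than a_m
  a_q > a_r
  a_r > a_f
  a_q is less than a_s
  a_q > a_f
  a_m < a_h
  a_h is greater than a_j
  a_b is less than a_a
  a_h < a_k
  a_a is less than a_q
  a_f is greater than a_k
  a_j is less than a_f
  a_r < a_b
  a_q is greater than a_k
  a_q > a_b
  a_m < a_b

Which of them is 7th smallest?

a_b

The consecutive relations fix a unique order: a_j < a_m < a_h < a_k < a_f < a_r < a_b < a_a < a_q < a_s.
The 7th smallest is a_b.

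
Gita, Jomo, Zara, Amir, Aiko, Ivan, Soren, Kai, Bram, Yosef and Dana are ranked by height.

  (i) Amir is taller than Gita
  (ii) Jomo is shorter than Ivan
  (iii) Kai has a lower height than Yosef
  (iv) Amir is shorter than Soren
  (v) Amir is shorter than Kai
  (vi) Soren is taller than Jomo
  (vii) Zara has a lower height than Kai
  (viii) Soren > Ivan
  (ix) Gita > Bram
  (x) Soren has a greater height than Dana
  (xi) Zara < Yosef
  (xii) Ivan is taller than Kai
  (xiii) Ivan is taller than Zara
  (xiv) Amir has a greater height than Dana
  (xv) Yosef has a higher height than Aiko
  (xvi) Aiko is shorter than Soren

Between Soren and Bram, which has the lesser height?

Following the relations from Bram: Bram < Gita < Amir < Kai < Ivan < Soren.
So Bram < Soren; Bram is the shorter of the two.

Bram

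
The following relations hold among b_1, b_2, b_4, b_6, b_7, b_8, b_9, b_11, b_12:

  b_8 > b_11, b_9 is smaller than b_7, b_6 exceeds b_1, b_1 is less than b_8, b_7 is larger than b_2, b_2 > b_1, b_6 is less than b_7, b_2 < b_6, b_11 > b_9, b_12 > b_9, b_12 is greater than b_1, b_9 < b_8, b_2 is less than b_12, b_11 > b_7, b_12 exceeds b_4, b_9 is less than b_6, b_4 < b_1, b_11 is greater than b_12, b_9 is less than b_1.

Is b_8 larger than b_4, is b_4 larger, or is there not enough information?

b_4 < b_1 < b_2 < b_6 < b_7 < b_11 < b_8, by transitivity through b_1, b_2, b_6, b_7, b_11.
So b_8 is larger.

b_8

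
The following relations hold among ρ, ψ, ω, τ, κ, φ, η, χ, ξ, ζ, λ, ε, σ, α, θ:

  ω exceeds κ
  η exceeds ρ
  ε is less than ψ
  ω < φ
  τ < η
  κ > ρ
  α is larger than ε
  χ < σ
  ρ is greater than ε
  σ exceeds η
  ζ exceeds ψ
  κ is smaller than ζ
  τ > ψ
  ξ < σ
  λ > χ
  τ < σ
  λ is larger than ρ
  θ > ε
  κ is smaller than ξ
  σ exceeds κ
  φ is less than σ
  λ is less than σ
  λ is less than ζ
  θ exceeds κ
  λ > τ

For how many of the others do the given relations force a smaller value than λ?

5

From λ the given relations immediately reach τ, ρ, χ.
From those, ε, ψ — 5 in total.
Nothing else is reachable below λ; 5 in all.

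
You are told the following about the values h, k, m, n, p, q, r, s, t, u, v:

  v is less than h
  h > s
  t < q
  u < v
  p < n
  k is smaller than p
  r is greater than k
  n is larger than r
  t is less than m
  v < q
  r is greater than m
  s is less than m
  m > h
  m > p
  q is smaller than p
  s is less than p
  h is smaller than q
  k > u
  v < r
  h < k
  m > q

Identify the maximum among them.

t is not greatest since t < m; u is not greatest since u < v; v is not greatest since v < h; s is not greatest since s < h; h is not greatest since h < q; k is not greatest since k < p; q is not greatest since q < m; p is not greatest since p < n; m is not greatest since m < r; r is not greatest since r < n.
Only n has nothing above it, so n is the maximum.

n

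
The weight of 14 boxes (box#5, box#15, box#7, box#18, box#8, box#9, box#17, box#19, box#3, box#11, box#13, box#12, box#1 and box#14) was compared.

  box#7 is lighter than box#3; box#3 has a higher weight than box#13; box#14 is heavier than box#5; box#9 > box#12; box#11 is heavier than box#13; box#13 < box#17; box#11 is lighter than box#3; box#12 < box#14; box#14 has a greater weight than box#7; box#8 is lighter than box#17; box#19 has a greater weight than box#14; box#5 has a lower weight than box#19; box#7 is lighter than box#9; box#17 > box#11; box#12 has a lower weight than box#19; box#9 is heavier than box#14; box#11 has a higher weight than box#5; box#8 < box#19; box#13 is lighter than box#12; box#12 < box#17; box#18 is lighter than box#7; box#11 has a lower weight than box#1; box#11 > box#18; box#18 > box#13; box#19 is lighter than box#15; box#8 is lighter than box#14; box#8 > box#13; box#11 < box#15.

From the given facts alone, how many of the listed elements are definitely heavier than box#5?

From box#5 the given relations immediately reach box#11, box#14, box#19.
From those, box#17, box#3, box#15, box#9, box#1 — 8 in total.
Nothing else is reachable above box#5; 8 in all.

8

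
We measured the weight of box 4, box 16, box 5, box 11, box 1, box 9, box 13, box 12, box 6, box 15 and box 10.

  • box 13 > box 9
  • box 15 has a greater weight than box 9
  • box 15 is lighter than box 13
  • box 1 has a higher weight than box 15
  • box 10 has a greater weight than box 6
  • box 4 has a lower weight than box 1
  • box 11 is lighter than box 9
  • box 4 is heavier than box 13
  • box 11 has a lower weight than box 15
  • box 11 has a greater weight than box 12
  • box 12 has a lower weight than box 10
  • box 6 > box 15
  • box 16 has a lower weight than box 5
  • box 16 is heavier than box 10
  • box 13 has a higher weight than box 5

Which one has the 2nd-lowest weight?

box 11

Piecing the relations together gives one ordering: box 12 < box 11 < box 9 < box 15 < box 6 < box 10 < box 16 < box 5 < box 13 < box 4 < box 1.
The 2nd smallest is box 11.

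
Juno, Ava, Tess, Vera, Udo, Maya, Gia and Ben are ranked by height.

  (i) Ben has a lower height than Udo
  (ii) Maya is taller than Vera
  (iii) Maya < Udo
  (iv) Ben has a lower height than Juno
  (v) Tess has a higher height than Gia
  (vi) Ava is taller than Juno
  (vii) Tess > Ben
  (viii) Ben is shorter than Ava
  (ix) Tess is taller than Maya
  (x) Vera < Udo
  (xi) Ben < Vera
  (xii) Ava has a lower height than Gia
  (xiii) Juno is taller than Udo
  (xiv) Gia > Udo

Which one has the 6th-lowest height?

Ava

Chaining the given pairs: Ben < Vera < Maya < Udo < Juno < Ava < Gia < Tess.
The 6th smallest is Ava.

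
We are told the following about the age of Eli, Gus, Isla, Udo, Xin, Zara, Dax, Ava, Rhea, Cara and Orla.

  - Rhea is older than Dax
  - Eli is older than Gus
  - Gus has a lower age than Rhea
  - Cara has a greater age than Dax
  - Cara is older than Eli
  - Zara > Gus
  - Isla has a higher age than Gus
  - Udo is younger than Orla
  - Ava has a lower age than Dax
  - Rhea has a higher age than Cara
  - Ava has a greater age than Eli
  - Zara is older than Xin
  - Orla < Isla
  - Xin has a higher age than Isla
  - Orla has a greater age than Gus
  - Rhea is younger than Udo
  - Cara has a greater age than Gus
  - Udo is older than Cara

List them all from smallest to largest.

Gus < Eli < Ava < Dax < Cara < Rhea < Udo < Orla < Isla < Xin < Zara

Each adjacent pair is fixed by a given relation: Gus < Eli; Eli < Ava; Ava < Dax; Dax < Cara; Cara < Rhea; Rhea < Udo; Udo < Orla; Orla < Isla; Isla < Xin; Xin < Zara. Chaining them end to end gives the full order.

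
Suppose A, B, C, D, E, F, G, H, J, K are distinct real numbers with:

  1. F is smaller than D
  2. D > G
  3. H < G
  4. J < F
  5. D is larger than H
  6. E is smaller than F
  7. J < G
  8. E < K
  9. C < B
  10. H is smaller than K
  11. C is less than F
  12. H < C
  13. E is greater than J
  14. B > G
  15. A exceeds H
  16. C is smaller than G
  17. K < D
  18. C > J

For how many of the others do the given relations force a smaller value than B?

4

From B the given relations immediately reach C, G.
From those, H, J — 4 in total.
No other element is forced below B by the given relations, so the count is 4.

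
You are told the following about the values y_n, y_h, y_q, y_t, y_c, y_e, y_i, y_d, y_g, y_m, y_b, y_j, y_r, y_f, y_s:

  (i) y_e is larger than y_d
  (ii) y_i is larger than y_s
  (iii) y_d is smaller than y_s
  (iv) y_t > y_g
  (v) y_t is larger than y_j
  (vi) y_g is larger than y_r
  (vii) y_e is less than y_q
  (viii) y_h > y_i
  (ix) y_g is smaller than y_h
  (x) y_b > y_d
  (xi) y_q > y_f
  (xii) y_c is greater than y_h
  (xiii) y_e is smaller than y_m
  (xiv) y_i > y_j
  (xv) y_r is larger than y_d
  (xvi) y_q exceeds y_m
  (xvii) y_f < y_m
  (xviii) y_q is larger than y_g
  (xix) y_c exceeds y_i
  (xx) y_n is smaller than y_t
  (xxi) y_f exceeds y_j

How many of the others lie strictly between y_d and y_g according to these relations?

1

The relations place y_d below y_g. An element lies strictly between them when it is forced above y_d and also forced below y_g.
Above y_d: {y_b, y_s, y_r, y_i, y_e, y_m, y_t, y_h, y_q, y_c}. Below y_g: {y_r}.
Intersection: {y_r} — 1.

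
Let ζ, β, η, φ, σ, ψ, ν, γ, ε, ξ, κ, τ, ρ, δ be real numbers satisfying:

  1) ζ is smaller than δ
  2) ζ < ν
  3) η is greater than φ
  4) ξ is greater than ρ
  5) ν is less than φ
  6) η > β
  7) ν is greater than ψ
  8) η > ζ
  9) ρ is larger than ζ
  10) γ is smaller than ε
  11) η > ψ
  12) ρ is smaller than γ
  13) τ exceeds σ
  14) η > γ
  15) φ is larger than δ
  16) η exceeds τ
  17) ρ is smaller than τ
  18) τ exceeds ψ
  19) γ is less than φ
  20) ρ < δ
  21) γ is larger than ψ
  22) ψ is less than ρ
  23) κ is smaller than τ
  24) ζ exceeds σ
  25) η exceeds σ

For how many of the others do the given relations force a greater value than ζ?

9

Directly above ζ: ρ, δ, ν, η.
One step further: τ, ξ, γ, φ (8 so far).
One step further: ε (9 so far).
Nothing else is reachable above ζ; 9 in all.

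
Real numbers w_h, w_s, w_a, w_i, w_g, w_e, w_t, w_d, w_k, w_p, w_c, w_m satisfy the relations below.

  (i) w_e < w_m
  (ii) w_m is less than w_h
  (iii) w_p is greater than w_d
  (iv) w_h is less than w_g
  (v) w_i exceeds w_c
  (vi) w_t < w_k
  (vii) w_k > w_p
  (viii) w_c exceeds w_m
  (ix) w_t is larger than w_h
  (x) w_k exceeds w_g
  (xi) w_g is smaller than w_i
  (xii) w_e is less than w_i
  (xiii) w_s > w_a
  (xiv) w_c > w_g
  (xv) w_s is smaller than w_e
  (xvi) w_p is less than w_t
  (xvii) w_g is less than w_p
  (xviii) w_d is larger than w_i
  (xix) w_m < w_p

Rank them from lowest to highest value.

The consecutive links are each given: w_a < w_s; w_s < w_e; w_e < w_m; w_m < w_h; w_h < w_g; w_g < w_c; w_c < w_i; w_i < w_d; w_d < w_p; w_p < w_t; w_t < w_k.

w_a < w_s < w_e < w_m < w_h < w_g < w_c < w_i < w_d < w_p < w_t < w_k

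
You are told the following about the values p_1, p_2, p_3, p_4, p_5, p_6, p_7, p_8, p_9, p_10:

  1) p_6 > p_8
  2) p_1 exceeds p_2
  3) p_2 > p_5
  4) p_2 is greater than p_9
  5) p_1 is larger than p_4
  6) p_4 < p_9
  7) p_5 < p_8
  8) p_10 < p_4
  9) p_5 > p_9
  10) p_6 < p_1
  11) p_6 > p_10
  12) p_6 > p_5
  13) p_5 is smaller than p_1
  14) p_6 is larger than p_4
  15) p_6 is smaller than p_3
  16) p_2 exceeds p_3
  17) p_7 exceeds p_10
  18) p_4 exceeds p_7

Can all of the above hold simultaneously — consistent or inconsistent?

consistent

The single ordering p_10 < p_7 < p_4 < p_9 < p_5 < p_8 < p_6 < p_3 < p_2 < p_1 satisfies every listed relation, so no contradiction arises.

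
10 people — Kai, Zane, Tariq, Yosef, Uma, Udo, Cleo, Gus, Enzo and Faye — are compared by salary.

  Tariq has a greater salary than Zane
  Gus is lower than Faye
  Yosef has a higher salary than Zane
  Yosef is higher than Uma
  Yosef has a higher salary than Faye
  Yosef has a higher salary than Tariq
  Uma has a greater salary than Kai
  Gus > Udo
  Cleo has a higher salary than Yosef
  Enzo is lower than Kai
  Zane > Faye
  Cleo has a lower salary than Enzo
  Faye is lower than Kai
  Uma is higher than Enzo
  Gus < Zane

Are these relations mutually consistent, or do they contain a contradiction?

Chaining the given relations yields Yosef < Cleo < Enzo < Kai < Uma, so Yosef < Uma. But one relation states Uma < Yosef. These cannot both hold.

inconsistent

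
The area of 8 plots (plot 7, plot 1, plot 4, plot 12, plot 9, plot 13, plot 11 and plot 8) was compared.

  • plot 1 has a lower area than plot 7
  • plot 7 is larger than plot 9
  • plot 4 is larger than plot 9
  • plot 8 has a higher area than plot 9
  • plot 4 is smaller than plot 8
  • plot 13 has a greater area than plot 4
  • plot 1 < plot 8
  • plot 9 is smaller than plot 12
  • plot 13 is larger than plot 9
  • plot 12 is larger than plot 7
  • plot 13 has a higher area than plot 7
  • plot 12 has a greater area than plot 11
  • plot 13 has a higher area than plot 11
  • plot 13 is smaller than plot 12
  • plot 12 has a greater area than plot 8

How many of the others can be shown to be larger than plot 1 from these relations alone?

4

Directly above plot 1: plot 8, plot 7.
One step further: plot 13, plot 12 (4 so far).
Nothing else is reachable above plot 1; 4 in all.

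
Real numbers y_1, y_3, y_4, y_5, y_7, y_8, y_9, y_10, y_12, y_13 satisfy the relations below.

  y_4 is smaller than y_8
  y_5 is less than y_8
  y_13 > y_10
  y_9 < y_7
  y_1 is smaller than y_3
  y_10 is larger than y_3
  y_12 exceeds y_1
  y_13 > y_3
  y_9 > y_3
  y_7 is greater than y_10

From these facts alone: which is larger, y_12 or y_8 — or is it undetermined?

Following every chain through y_12: below y_12 we get y_1.
y_8 is not reached, and no chain runs the other way from y_8 to y_12.
So the given relations leave the order of y_12 and y_8 undetermined.

undetermined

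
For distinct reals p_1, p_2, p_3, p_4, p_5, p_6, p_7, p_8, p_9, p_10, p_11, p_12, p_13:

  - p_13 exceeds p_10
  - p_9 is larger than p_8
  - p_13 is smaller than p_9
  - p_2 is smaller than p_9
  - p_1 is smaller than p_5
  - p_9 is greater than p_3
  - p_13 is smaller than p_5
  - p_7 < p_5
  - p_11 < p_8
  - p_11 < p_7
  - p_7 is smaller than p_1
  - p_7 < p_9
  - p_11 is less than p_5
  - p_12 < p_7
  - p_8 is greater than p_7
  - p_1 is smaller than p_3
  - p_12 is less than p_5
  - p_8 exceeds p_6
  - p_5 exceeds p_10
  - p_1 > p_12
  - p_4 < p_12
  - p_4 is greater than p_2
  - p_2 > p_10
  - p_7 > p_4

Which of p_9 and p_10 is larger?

Link the given pairs in sequence: p_10 < p_2; p_2 < p_4; p_4 < p_12; p_12 < p_7; p_7 < p_1; p_1 < p_3; p_3 < p_9.
Chaining these gives p_10 < p_2 < p_4 < p_12 < p_7 < p_1 < p_3 < p_9.
So p_10 < p_9; p_9 is the larger of the two.

p_9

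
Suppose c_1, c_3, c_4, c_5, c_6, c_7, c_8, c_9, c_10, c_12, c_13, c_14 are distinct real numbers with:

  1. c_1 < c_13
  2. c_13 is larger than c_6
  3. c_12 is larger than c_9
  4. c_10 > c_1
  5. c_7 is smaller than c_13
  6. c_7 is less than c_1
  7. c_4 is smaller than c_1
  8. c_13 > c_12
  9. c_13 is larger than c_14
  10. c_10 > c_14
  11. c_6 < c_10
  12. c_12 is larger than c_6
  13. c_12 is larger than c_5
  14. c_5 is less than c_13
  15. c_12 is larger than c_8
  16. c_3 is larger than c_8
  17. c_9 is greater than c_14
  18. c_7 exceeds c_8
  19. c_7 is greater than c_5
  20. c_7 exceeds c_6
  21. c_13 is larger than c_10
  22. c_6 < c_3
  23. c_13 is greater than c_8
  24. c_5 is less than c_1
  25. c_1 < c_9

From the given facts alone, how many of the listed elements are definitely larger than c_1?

Directly above c_1: c_9, c_10, c_13.
One step further: c_12 (4 so far).
Nothing else is reachable above c_1; 4 in all.

4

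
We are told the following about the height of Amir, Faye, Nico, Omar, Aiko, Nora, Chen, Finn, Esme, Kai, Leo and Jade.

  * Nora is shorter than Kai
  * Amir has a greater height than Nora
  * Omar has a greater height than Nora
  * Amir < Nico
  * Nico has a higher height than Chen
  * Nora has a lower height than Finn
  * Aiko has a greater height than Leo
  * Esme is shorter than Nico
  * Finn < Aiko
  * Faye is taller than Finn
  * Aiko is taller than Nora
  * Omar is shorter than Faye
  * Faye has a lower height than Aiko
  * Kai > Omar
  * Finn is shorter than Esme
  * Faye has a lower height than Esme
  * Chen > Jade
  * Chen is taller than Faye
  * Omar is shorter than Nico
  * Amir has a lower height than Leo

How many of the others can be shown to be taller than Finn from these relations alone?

5

From Finn the given relations immediately reach Faye, Aiko, Esme.
From those, Chen, Nico — 5 in total.
Nothing else is reachable above Finn; 5 in all.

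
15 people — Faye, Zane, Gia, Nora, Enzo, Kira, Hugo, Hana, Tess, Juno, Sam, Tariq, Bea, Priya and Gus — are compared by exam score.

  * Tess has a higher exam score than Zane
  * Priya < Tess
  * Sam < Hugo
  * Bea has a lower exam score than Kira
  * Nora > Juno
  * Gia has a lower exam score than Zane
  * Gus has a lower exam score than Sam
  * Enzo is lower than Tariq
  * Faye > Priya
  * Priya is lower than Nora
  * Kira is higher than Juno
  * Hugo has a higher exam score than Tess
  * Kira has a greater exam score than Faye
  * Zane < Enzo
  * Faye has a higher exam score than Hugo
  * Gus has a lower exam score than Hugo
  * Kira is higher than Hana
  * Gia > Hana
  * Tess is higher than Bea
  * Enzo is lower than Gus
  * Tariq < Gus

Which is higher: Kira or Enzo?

Kira

Following the relations from Enzo: Enzo < Gus < Sam < Hugo < Faye < Kira.
So Enzo < Kira; Kira is the higher of the two.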